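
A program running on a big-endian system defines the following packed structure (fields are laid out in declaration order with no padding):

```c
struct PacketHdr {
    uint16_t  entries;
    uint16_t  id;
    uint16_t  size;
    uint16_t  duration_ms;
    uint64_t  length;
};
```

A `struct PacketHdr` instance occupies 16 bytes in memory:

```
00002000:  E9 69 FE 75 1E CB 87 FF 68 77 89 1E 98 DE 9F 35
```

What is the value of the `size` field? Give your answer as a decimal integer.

7883

`size` follows `entries` (2 B), `id` (2 B), so it starts at offset 2 + 2 = 4 and occupies 2 bytes.
Bytes at offsets 4..5: 1E CB.
In big-endian order the high byte comes first in memory.
The bytes are already most-significant first: 0x1ECB.
0x1ECB = 7883.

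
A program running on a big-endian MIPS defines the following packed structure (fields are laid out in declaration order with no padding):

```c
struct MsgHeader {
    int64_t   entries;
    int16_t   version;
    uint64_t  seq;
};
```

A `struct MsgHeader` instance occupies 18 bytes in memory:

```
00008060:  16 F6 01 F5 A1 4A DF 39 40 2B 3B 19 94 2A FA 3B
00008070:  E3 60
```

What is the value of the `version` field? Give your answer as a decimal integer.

`version` follows `entries` (8 bytes), so it starts at byte offset 8 and occupies 2 bytes.
Bytes at offsets 8..9: 40 2B.
In big-endian order the high byte comes first in memory.
The bytes are already most-significant first: 0x402B.
0x402B = 16427.

16427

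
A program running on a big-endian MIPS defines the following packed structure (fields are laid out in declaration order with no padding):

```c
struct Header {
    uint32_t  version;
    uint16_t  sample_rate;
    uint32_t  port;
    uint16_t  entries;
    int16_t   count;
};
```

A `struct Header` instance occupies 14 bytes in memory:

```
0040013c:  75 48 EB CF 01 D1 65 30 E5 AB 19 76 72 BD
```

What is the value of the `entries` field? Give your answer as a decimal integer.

6518

`entries` follows `version` (4 B), `sample_rate` (2 B), `port` (4 B), so it starts at offset 4 + 2 + 4 = 10 and occupies 2 bytes.
Bytes at offsets 10..11: 19 76.
Big-endian: lowest address holds the most-significant byte.
The bytes are already most-significant first: 0x1976.
0x1976 = 6518.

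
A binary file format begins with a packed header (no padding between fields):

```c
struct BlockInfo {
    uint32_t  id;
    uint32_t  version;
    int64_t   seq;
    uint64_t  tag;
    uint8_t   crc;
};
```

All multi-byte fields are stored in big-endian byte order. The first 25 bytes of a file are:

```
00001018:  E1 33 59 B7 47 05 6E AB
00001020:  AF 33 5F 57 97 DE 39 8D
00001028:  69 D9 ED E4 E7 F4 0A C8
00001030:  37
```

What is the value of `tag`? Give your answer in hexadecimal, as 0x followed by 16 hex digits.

`tag` follows `id` (4 B), `version` (4 B), `seq` (8 B), so it starts at offset 4 + 4 + 8 = 16 and occupies 8 bytes.
Bytes at offsets 16..23: 69 D9 ED E4 E7 F4 0A C8.
In big-endian order the high byte comes first in memory.
The bytes are already most-significant first: 0x69D9EDE4E7F40AC8.

0x69D9EDE4E7F40AC8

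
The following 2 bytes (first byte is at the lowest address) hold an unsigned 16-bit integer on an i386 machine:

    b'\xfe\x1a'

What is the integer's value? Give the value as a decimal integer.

Little-endian: lowest address holds the least-significant byte.
Reassemble most-significant byte first: 1A FE → 0x1AFE.
0x1AFE = 6910.

6910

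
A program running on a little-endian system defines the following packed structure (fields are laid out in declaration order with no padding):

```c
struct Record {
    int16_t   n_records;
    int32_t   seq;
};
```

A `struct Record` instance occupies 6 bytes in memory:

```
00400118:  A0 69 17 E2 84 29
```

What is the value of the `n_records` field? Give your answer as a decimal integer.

27040

`n_records` is the first field, at byte offset 0, occupying 2 bytes.
Bytes at offsets 0..1: A0 69.
In little-endian order the low byte comes first in memory.
Reassemble most-significant byte first: 69 A0 → 0x69A0.
0x69A0 = 27040.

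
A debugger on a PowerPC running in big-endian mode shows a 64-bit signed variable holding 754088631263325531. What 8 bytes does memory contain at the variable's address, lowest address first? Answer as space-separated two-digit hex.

754088631263325531 in hexadecimal, padded to 64 bits, is 0x0A770F9D639C6D5B.
Split into bytes (most-significant first): 0A 77 0F 9D 63 9C 6D 5B.
In big-endian order the high byte comes first in memory.
So the memory order matches the most-significant-first order: 0A 77 0F 9D 63 9C 6D 5B.

0A 77 0F 9D 63 9C 6D 5B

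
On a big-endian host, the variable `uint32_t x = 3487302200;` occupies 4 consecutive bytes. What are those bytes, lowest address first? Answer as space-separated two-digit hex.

CF DC 02 38

3487302200 in hexadecimal, padded to 32 bits, is 0xCFDC0238.
Split into bytes (most-significant first): CF DC 02 38.
In big-endian order the high byte comes first in memory.
So the memory order matches the most-significant-first order: CF DC 02 38.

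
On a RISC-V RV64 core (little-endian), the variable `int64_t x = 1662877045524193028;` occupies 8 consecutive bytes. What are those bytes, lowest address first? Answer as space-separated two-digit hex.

04 DF 9E D3 DC B9 13 17

1662877045524193028 in hexadecimal, padded to 64 bits, is 0x1713B9DCD39EDF04.
Split into bytes (most-significant first): 17 13 B9 DC D3 9E DF 04.
Little-endian stores the least-significant byte at the lowest address.
So at ascending addresses the bytes are 04 DF 9E D3 DC B9 13 17.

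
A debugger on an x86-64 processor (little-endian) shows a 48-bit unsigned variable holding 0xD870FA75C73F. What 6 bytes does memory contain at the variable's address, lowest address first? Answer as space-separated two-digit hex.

Split into bytes (most-significant first): D8 70 FA 75 C7 3F.
In little-endian order the low byte comes first in memory.
So at ascending addresses the bytes are 3F C7 75 FA 70 D8.

3F C7 75 FA 70 D8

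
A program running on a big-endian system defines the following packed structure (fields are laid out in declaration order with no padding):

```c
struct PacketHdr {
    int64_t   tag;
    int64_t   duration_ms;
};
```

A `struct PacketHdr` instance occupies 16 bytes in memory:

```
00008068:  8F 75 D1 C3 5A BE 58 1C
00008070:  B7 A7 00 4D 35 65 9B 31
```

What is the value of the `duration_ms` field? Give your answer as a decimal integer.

`duration_ms` follows `tag` (8 bytes), so it starts at byte offset 8 and occupies 8 bytes.
Bytes at offsets 8..15: B7 A7 00 4D 35 65 9B 31.
In big-endian order the high byte comes first in memory.
The bytes are already most-significant first: 0xB7A7004D35659B31.
Top bit is set, so as a signed 64-bit value this is 0xB7A7004D35659B31 − 2^64 = -5213197712049726671.

-5213197712049726671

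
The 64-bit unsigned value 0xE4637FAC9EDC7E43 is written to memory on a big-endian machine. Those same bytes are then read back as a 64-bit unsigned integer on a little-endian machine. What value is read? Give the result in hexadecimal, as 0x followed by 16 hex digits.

0x437EDC9EAC7F63E4

Stored big-endian, the bytes at ascending addresses are E4 63 7F AC 9E DC 7E 43.
Read back as little-endian, the first byte is least significant, giving 0x437EDC9EAC7F63E4.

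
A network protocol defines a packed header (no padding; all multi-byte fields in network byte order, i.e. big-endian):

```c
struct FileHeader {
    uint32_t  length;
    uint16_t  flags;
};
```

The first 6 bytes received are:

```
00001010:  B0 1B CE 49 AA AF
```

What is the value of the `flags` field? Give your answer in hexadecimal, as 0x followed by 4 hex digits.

0xAAAF

`flags` follows `length` (4 bytes), so it starts at byte offset 4 and occupies 2 bytes.
Bytes at offsets 4..5: AA AF.
In big-endian order the high byte comes first in memory.
The bytes are already most-significant first: 0xAAAF.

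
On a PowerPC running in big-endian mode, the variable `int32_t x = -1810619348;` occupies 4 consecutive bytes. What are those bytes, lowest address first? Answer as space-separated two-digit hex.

94 14 24 2C

Two's complement of -1810619348 in 32 bits: 1810619348 = 0x6BEBDBD4; invert → 0x9414242B; add 1 → 0x9414242C.
Split into bytes (most-significant first): 94 14 24 2C.
Big-endian stores the most-significant byte at the lowest address.
So the memory order matches the most-significant-first order: 94 14 24 2C.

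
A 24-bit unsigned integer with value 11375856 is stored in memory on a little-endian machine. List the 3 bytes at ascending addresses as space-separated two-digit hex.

11375856 in hexadecimal, padded to 24 bits, is 0xAD94F0.
Split into bytes (most-significant first): AD 94 F0.
Little-endian stores the least-significant byte at the lowest address.
So at ascending addresses the bytes are F0 94 AD.

F0 94 AD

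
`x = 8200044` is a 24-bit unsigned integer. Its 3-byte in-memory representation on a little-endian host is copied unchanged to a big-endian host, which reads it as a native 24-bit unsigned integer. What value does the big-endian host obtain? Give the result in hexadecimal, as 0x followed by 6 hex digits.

0x6C1F7D

8200044 in 24-bit hexadecimal is 0x7D1F6C.
Stored little-endian, the bytes at ascending addresses are 6C 1F 7D.
Read back as big-endian, the last byte is least significant, giving 0x6C1F7D.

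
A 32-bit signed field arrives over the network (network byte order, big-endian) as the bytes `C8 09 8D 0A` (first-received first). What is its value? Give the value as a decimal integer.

-938898166

Big-endian stores the most-significant byte at the lowest address.
The bytes are already most-significant first: 0xC8098D0A.
Top bit is set, so as a signed 32-bit value this is 0xC8098D0A − 2^32 = -938898166.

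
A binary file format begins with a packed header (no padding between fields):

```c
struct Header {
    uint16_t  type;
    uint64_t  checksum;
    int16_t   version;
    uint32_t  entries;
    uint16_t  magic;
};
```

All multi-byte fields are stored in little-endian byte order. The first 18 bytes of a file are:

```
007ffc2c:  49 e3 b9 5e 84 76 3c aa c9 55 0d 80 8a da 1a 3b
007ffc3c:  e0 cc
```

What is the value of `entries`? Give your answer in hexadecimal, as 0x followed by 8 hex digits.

`entries` follows `type` (2 B), `checksum` (8 B), `version` (2 B), so it starts at offset 2 + 8 + 2 = 12 and occupies 4 bytes.
Bytes at offsets 12..15: 8A DA 1A 3B.
Little-endian: lowest address holds the least-significant byte.
Reassemble most-significant byte first: 3B 1A DA 8A → 0x3B1ADA8A.

0x3B1ADA8A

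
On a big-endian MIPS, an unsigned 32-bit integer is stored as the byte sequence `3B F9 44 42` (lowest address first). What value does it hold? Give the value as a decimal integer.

1006191682

In big-endian order the high byte comes first in memory.
The bytes are already most-significant first: 0x3BF94442.
0x3BF94442 = 1006191682.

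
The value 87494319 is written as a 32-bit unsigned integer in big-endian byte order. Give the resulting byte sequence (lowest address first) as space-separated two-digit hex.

05 37 0E AF

87494319 in hexadecimal, padded to 32 bits, is 0x05370EAF.
Split into bytes (most-significant first): 05 37 0E AF.
Big-endian stores the most-significant byte at the lowest address.
So the memory order matches the most-significant-first order: 05 37 0E AF.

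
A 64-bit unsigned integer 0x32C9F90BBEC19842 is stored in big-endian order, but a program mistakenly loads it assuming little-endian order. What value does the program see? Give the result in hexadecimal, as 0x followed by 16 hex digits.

0x4298C1BE0BF9C932

Stored big-endian, the bytes at ascending addresses are 32 C9 F9 0B BE C1 98 42.
Read back as little-endian, the first byte is least significant, giving 0x4298C1BE0BF9C932.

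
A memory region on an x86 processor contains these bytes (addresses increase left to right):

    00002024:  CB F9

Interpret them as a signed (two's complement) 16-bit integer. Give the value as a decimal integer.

-1589

Little-endian: lowest address holds the least-significant byte.
Reassemble most-significant byte first: F9 CB → 0xF9CB.
Top bit is set, so as a signed 16-bit value this is 0xF9CB − 2^16 = -1589.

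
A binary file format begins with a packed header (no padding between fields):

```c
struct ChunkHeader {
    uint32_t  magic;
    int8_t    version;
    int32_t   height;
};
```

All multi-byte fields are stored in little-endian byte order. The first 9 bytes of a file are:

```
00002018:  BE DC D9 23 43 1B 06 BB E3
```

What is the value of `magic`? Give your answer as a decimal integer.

601480382

`magic` is the first field, at byte offset 0, occupying 4 bytes.
Bytes at offsets 0..3: BE DC D9 23.
In little-endian order the low byte comes first in memory.
Reassemble most-significant byte first: 23 D9 DC BE → 0x23D9DCBE.
0x23D9DCBE = 601480382.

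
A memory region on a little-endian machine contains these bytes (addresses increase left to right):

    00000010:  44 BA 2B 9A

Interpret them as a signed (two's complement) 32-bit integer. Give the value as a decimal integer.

Little-endian: lowest address holds the least-significant byte.
Reassemble most-significant byte first: 9A 2B BA 44 → 0x9A2BBA44.
Top bit is set, so as a signed 32-bit value this is 0x9A2BBA44 − 2^32 = -1708410300.

-1708410300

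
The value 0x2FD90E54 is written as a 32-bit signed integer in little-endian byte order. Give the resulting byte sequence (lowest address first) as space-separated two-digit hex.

54 0E D9 2F

Split into bytes (most-significant first): 2F D9 0E 54.
Little-endian: lowest address holds the least-significant byte.
So at ascending addresses the bytes are 54 0E D9 2F.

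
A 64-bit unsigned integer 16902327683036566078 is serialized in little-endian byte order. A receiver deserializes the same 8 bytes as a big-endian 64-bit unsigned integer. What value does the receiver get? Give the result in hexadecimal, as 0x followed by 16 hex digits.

0x3E52A5B0792191EA

16902327683036566078 in 64-bit hexadecimal is 0xEA912179B0A5523E.
Stored little-endian, the bytes at ascending addresses are 3E 52 A5 B0 79 21 91 EA.
Read back as big-endian, the last byte is least significant, giving 0x3E52A5B0792191EA.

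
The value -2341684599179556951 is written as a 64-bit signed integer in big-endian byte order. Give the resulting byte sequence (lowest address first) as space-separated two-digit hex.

DF 80 AA 43 89 E6 47 A9

Two's complement of -2341684599179556951 in 64 bits: 2341684599179556951 = 0x207F55BC7619B857; invert → 0xDF80AA4389E647A8; add 1 → 0xDF80AA4389E647A9.
Split into bytes (most-significant first): DF 80 AA 43 89 E6 47 A9.
In big-endian order the high byte comes first in memory.
So the memory order matches the most-significant-first order: DF 80 AA 43 89 E6 47 A9.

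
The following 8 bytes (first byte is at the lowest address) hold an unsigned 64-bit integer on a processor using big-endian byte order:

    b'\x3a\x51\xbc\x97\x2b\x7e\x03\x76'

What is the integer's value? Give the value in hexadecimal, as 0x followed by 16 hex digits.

Big-endian: lowest address holds the most-significant byte.
The bytes are already most-significant first: 0x3A51BC972B7E0376.

0x3A51BC972B7E0376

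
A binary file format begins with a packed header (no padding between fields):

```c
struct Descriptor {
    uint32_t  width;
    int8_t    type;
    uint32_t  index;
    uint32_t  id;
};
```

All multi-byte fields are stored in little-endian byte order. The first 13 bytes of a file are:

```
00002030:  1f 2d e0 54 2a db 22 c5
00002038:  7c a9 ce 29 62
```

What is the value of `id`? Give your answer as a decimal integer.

`id` follows `width` (4 B), `type` (1 B), `index` (4 B), so it starts at offset 4 + 1 + 4 = 9 and occupies 4 bytes.
Bytes at offsets 9..12: A9 CE 29 62.
Little-endian: lowest address holds the least-significant byte.
Reassemble most-significant byte first: 62 29 CE A9 → 0x6229CEA9.
0x6229CEA9 = 1646907049.

1646907049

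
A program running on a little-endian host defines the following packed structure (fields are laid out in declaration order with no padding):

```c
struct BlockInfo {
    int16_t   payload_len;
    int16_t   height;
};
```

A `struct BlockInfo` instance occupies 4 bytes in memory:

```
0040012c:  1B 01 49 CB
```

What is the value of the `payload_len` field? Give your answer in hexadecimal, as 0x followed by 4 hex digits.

`payload_len` is the first field, at byte offset 0, occupying 2 bytes.
Bytes at offsets 0..1: 1B 01.
Little-endian stores the least-significant byte at the lowest address.
Reassemble most-significant byte first: 01 1B → 0x011B.

0x011B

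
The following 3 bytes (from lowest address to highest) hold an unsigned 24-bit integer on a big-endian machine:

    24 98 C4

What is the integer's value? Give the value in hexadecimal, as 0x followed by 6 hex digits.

Big-endian stores the most-significant byte at the lowest address.
The bytes are already most-significant first: 0x2498C4.

0x2498C4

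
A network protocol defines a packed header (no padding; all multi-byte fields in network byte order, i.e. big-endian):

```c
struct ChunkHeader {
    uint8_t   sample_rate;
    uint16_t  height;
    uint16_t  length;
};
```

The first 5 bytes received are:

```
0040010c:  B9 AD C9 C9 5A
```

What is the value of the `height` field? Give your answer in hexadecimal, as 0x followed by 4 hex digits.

`height` follows `sample_rate` (1 byte), so it starts at byte offset 1 and occupies 2 bytes.
Bytes at offsets 1..2: AD C9.
In big-endian order the high byte comes first in memory.
The bytes are already most-significant first: 0xADC9.

0xADC9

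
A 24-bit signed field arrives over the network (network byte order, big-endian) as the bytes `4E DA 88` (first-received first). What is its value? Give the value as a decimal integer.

Big-endian: lowest address holds the most-significant byte.
The bytes are already most-significant first: 0x4EDA88.
0x4EDA88 = 5167752.

5167752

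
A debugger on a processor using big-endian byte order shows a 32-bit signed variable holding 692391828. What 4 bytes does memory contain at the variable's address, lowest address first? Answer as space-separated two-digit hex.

29 45 0F 94

692391828 in hexadecimal, padded to 32 bits, is 0x29450F94.
Split into bytes (most-significant first): 29 45 0F 94.
Big-endian: lowest address holds the most-significant byte.
So the memory order matches the most-significant-first order: 29 45 0F 94.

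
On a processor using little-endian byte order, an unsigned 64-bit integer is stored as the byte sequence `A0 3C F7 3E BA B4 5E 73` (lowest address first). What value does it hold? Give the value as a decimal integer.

8313280674185821344

Little-endian: lowest address holds the least-significant byte.
Reassemble most-significant byte first: 73 5E B4 BA 3E F7 3C A0 → 0x735EB4BA3EF73CA0.
0x735EB4BA3EF73CA0 = 8313280674185821344.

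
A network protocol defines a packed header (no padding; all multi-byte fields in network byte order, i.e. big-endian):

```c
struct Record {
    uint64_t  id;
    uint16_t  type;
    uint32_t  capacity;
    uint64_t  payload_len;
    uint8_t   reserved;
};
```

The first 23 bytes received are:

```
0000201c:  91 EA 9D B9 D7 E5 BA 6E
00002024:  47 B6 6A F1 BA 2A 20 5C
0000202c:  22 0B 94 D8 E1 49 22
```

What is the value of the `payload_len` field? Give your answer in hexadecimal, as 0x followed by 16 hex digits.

`payload_len` follows `id` (8 B), `type` (2 B), `capacity` (4 B), so it starts at offset 8 + 2 + 4 = 14 and occupies 8 bytes.
Bytes at offsets 14..21: 20 5C 22 0B 94 D8 E1 49.
In big-endian order the high byte comes first in memory.
The bytes are already most-significant first: 0x205C220B94D8E149.

0x205C220B94D8E149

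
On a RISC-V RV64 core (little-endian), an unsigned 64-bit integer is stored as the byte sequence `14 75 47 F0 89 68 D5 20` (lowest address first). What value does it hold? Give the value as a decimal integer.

2365912120904086804

In little-endian order the low byte comes first in memory.
Reassemble most-significant byte first: 20 D5 68 89 F0 47 75 14 → 0x20D56889F0477514.
0x20D56889F0477514 = 2365912120904086804.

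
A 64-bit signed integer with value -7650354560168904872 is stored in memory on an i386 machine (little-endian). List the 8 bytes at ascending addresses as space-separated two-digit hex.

58 B7 57 93 0F 7B D4 95

Two's complement of -7650354560168904872 in 64 bits: 7650354560168904872 = 0x6A2B84F06CA848A8; invert → 0x95D47B0F9357B757; add 1 → 0x95D47B0F9357B758.
Split into bytes (most-significant first): 95 D4 7B 0F 93 57 B7 58.
Little-endian stores the least-significant byte at the lowest address.
So at ascending addresses the bytes are 58 B7 57 93 0F 7B D4 95.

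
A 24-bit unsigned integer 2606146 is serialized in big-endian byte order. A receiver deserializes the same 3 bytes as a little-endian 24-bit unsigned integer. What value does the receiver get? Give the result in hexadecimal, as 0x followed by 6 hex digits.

0x42C427

2606146 in 24-bit hexadecimal is 0x27C442.
Stored big-endian, the bytes at ascending addresses are 27 C4 42.
Read back as little-endian, the first byte is least significant, giving 0x42C427.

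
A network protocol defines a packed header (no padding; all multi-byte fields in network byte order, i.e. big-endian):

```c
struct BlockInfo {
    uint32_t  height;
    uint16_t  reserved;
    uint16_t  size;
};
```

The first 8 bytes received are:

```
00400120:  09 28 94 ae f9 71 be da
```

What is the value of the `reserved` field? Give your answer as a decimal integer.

`reserved` follows `height` (4 bytes), so it starts at byte offset 4 and occupies 2 bytes.
Bytes at offsets 4..5: F9 71.
Big-endian: lowest address holds the most-significant byte.
The bytes are already most-significant first: 0xF971.
0xF971 = 63857.

63857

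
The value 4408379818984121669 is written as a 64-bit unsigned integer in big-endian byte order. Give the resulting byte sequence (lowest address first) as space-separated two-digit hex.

3D 2D B6 16 B9 8C A5 45

4408379818984121669 in hexadecimal, padded to 64 bits, is 0x3D2DB616B98CA545.
Split into bytes (most-significant first): 3D 2D B6 16 B9 8C A5 45.
Big-endian: lowest address holds the most-significant byte.
So the memory order matches the most-significant-first order: 3D 2D B6 16 B9 8C A5 45.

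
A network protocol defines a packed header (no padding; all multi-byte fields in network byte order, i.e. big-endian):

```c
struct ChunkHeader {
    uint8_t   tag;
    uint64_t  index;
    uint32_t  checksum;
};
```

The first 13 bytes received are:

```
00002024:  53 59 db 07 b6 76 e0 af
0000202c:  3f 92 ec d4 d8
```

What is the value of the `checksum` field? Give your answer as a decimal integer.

2464994520

`checksum` follows `tag` (1 B), `index` (8 B), so it starts at offset 1 + 8 = 9 and occupies 4 bytes.
Bytes at offsets 9..12: 92 EC D4 D8.
Big-endian: lowest address holds the most-significant byte.
The bytes are already most-significant first: 0x92ECD4D8.
0x92ECD4D8 = 2464994520.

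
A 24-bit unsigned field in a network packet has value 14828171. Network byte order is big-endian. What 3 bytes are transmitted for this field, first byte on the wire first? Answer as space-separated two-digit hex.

14828171 in hexadecimal, padded to 24 bits, is 0xE2428B.
Split into bytes (most-significant first): E2 42 8B.
Big-endian stores the most-significant byte at the lowest address.
So the memory order matches the most-significant-first order: E2 42 8B.

E2 42 8B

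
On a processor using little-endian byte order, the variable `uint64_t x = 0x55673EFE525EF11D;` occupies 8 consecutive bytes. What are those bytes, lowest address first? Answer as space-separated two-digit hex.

1D F1 5E 52 FE 3E 67 55

Split into bytes (most-significant first): 55 67 3E FE 52 5E F1 1D.
Little-endian: lowest address holds the least-significant byte.
So at ascending addresses the bytes are 1D F1 5E 52 FE 3E 67 55.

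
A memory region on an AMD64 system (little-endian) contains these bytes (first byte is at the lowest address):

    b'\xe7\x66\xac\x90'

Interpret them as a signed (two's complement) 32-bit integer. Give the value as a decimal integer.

Little-endian stores the least-significant byte at the lowest address.
Reassemble most-significant byte first: 90 AC 66 E7 → 0x90AC66E7.
Top bit is set, so as a signed 32-bit value this is 0x90AC66E7 − 2^32 = -1867749657.

-1867749657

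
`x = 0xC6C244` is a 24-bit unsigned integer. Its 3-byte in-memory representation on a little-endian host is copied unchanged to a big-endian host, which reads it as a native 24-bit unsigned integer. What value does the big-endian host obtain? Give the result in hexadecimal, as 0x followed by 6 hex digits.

0x44C2C6

Stored little-endian, the bytes at ascending addresses are 44 C2 C6.
Read back as big-endian, the last byte is least significant, giving 0x44C2C6.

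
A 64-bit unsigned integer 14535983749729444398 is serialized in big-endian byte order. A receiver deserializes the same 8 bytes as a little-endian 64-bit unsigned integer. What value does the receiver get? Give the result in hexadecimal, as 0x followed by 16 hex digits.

14535983749729444398 in 64-bit hexadecimal is 0xC9BA30349779622E.
Stored big-endian, the bytes at ascending addresses are C9 BA 30 34 97 79 62 2E.
Read back as little-endian, the first byte is least significant, giving 0x2E6279973430BAC9.

0x2E6279973430BAC9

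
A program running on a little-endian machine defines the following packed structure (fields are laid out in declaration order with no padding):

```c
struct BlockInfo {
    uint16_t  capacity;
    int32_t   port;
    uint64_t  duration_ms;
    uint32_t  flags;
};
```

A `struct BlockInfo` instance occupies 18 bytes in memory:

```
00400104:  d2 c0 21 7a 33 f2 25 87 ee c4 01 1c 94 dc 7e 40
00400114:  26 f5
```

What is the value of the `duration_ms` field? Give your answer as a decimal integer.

15894359778821834533

`duration_ms` follows `capacity` (2 B), `port` (4 B), so it starts at offset 2 + 4 = 6 and occupies 8 bytes.
Bytes at offsets 6..13: 25 87 EE C4 01 1C 94 DC.
In little-endian order the low byte comes first in memory.
Reassemble most-significant byte first: DC 94 1C 01 C4 EE 87 25 → 0xDC941C01C4EE8725.
0xDC941C01C4EE8725 = 15894359778821834533.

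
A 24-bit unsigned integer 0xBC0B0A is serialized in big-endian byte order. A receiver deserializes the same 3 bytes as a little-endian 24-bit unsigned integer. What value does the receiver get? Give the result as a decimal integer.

Stored big-endian, the bytes at ascending addresses are BC 0B 0A.
Read back as little-endian, the first byte is least significant, giving 0x0A0BBC.
0x0A0BBC = 658364.

658364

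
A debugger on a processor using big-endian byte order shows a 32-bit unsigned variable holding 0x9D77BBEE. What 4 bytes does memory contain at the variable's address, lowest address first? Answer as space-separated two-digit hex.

9D 77 BB EE

Split into bytes (most-significant first): 9D 77 BB EE.
In big-endian order the high byte comes first in memory.
So the memory order matches the most-significant-first order: 9D 77 BB EE.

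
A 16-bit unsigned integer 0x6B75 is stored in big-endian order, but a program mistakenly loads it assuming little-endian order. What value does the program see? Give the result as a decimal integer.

Stored big-endian, the bytes at ascending addresses are 6B 75.
Read back as little-endian, the first byte is least significant, giving 0x756B.
0x756B = 30059.

30059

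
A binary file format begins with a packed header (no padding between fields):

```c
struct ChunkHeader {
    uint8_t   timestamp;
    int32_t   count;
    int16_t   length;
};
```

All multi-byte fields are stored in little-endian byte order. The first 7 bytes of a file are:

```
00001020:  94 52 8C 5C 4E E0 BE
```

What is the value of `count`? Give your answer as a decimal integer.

1314688082

`count` follows `timestamp` (1 byte), so it starts at byte offset 1 and occupies 4 bytes.
Bytes at offsets 1..4: 52 8C 5C 4E.
Little-endian: lowest address holds the least-significant byte.
Reassemble most-significant byte first: 4E 5C 8C 52 → 0x4E5C8C52.
0x4E5C8C52 = 1314688082.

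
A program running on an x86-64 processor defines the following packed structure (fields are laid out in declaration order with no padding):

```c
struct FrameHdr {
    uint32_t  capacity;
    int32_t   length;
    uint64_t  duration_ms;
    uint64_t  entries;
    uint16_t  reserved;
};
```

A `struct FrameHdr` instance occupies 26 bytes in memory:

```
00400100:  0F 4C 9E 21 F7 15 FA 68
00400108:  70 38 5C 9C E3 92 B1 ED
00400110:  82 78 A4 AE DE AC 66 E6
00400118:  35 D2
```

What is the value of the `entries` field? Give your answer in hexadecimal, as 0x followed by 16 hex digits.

`entries` follows `capacity` (4 B), `length` (4 B), `duration_ms` (8 B), so it starts at offset 4 + 4 + 8 = 16 and occupies 8 bytes.
Bytes at offsets 16..23: 82 78 A4 AE DE AC 66 E6.
In little-endian order the low byte comes first in memory.
Reassemble most-significant byte first: E6 66 AC DE AE A4 78 82 → 0xE666ACDEAEA47882.

0xE666ACDEAEA47882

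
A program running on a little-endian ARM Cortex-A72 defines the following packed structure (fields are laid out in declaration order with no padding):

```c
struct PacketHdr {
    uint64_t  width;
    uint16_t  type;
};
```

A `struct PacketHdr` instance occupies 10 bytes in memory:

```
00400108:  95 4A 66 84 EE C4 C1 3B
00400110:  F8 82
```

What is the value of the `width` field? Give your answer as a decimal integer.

`width` is the first field, at byte offset 0, occupying 8 bytes.
Bytes at offsets 0..7: 95 4A 66 84 EE C4 C1 3B.
Little-endian: lowest address holds the least-significant byte.
Reassemble most-significant byte first: 3B C1 C4 EE 84 66 4A 95 → 0x3BC1C4EE84664A95.
0x3BC1C4EE84664A95 = 4305939247445461653.

4305939247445461653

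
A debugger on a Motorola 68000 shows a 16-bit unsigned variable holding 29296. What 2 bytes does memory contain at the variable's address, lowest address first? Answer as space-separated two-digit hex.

72 70

29296 in hexadecimal, padded to 16 bits, is 0x7270.
Split into bytes (most-significant first): 72 70.
Big-endian stores the most-significant byte at the lowest address.
So the memory order matches the most-significant-first order: 72 70.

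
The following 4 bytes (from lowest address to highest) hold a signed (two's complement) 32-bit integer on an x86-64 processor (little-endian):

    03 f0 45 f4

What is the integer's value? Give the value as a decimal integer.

Little-endian: lowest address holds the least-significant byte.
Reassemble most-significant byte first: F4 45 F0 03 → 0xF445F003.
Top bit is set, so as a signed 32-bit value this is 0xF445F003 − 2^32 = -196743165.

-196743165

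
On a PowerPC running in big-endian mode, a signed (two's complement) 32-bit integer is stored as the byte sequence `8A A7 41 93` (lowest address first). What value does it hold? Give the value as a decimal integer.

-1968750189

In big-endian order the high byte comes first in memory.
The bytes are already most-significant first: 0x8AA74193.
Top bit is set, so as a signed 32-bit value this is 0x8AA74193 − 2^32 = -1968750189.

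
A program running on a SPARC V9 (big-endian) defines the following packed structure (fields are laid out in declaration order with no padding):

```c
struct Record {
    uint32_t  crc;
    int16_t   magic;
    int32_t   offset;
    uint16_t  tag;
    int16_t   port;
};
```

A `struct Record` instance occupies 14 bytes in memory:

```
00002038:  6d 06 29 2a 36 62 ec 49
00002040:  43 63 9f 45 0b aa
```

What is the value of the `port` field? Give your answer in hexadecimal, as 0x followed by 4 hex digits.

`port` follows `crc` (4 B), `magic` (2 B), `offset` (4 B), `tag` (2 B), so it starts at offset 4 + 2 + 4 + 2 = 12 and occupies 2 bytes.
Bytes at offsets 12..13: 0B AA.
Big-endian stores the most-significant byte at the lowest address.
The bytes are already most-significant first: 0x0BAA.

0x0BAA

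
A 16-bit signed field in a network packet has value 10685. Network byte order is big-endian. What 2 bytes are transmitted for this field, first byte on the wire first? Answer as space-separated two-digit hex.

29 BD

10685 in hexadecimal, padded to 16 bits, is 0x29BD.
Split into bytes (most-significant first): 29 BD.
Big-endian stores the most-significant byte at the lowest address.
So the memory order matches the most-significant-first order: 29 BD.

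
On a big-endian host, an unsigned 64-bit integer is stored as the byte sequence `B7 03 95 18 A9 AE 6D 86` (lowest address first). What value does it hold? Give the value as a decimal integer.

13187548067029478790

Big-endian: lowest address holds the most-significant byte.
The bytes are already most-significant first: 0xB7039518A9AE6D86.
0xB7039518A9AE6D86 = 13187548067029478790.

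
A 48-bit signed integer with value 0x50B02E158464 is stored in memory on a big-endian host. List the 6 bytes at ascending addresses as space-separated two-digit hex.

50 B0 2E 15 84 64

Split into bytes (most-significant first): 50 B0 2E 15 84 64.
Big-endian stores the most-significant byte at the lowest address.
So the memory order matches the most-significant-first order: 50 B0 2E 15 84 64.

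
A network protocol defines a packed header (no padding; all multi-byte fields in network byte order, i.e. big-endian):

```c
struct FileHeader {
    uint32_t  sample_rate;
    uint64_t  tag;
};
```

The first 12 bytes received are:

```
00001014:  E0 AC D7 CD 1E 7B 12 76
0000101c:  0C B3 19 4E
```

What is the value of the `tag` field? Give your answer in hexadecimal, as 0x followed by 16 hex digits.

0x1E7B12760CB3194E

`tag` follows `sample_rate` (4 bytes), so it starts at byte offset 4 and occupies 8 bytes.
Bytes at offsets 4..11: 1E 7B 12 76 0C B3 19 4E.
Big-endian stores the most-significant byte at the lowest address.
The bytes are already most-significant first: 0x1E7B12760CB3194E.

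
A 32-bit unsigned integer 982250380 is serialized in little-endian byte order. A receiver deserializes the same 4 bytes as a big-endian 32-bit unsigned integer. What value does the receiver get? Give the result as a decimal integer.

982250380 in 32-bit hexadecimal is 0x3A8BF38C.
Stored little-endian, the bytes at ascending addresses are 8C F3 8B 3A.
Read back as big-endian, the last byte is least significant, giving 0x8CF38B3A.
0x8CF38B3A = 2364771130.

2364771130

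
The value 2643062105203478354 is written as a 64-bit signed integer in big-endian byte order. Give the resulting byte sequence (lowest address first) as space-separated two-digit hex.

2643062105203478354 in hexadecimal, padded to 64 bits, is 0x24AE0AFB2BF30F52.
Split into bytes (most-significant first): 24 AE 0A FB 2B F3 0F 52.
Big-endian stores the most-significant byte at the lowest address.
So the memory order matches the most-significant-first order: 24 AE 0A FB 2B F3 0F 52.

24 AE 0A FB 2B F3 0F 52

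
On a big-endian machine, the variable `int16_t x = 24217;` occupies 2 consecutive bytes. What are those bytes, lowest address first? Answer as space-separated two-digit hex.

5E 99

24217 in hexadecimal, padded to 16 bits, is 0x5E99.
Split into bytes (most-significant first): 5E 99.
Big-endian stores the most-significant byte at the lowest address.
So the memory order matches the most-significant-first order: 5E 99.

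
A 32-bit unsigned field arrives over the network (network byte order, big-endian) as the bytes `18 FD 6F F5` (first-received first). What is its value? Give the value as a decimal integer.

Big-endian: lowest address holds the most-significant byte.
The bytes are already most-significant first: 0x18FD6FF5.
0x18FD6FF5 = 419262453.

419262453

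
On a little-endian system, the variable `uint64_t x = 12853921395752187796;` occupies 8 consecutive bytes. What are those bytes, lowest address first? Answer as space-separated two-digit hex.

12853921395752187796 in hexadecimal, padded to 64 bits, is 0xB2624D680C9A3794.
Split into bytes (most-significant first): B2 62 4D 68 0C 9A 37 94.
In little-endian order the low byte comes first in memory.
So at ascending addresses the bytes are 94 37 9A 0C 68 4D 62 B2.

94 37 9A 0C 68 4D 62 B2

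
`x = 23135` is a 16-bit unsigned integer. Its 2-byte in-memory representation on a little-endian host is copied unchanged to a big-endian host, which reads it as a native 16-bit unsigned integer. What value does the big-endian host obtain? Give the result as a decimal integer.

24410

23135 in 16-bit hexadecimal is 0x5A5F.
Stored little-endian, the bytes at ascending addresses are 5F 5A.
Read back as big-endian, the last byte is least significant, giving 0x5F5A.
0x5F5A = 24410.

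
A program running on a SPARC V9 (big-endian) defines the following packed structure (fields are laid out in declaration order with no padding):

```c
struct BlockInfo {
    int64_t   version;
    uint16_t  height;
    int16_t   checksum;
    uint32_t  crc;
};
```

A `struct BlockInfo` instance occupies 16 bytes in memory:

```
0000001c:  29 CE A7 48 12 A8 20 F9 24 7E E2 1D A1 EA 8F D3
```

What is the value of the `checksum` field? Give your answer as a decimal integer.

`checksum` follows `version` (8 B), `height` (2 B), so it starts at offset 8 + 2 = 10 and occupies 2 bytes.
Bytes at offsets 10..11: E2 1D.
Big-endian stores the most-significant byte at the lowest address.
The bytes are already most-significant first: 0xE21D.
Top bit is set, so as a signed 16-bit value this is 0xE21D − 2^16 = -7651.

-7651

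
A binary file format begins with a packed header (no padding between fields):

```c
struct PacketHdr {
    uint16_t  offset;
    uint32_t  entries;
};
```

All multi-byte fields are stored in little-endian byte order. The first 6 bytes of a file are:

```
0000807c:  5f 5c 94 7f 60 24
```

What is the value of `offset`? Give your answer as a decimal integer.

`offset` is the first field, at byte offset 0, occupying 2 bytes.
Bytes at offsets 0..1: 5F 5C.
In little-endian order the low byte comes first in memory.
Reassemble most-significant byte first: 5C 5F → 0x5C5F.
0x5C5F = 23647.

23647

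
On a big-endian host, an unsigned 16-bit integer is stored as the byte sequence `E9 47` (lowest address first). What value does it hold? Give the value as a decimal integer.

59719

Big-endian: lowest address holds the most-significant byte.
The bytes are already most-significant first: 0xE947.
0xE947 = 59719.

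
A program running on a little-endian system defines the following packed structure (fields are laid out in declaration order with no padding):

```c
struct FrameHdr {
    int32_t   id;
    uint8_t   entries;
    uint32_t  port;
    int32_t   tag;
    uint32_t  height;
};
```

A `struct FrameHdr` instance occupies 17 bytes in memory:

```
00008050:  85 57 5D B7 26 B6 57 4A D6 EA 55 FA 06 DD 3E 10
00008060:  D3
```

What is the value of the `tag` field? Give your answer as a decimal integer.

`tag` follows `id` (4 B), `entries` (1 B), `port` (4 B), so it starts at offset 4 + 1 + 4 = 9 and occupies 4 bytes.
Bytes at offsets 9..12: EA 55 FA 06.
Little-endian stores the least-significant byte at the lowest address.
Reassemble most-significant byte first: 06 FA 55 EA → 0x06FA55EA.
0x06FA55EA = 117069290.

117069290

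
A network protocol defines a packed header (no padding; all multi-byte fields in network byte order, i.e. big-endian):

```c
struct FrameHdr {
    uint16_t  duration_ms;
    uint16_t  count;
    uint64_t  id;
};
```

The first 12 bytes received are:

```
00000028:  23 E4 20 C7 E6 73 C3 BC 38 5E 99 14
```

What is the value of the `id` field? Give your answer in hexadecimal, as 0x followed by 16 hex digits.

`id` follows `duration_ms` (2 B), `count` (2 B), so it starts at offset 2 + 2 = 4 and occupies 8 bytes.
Bytes at offsets 4..11: E6 73 C3 BC 38 5E 99 14.
Big-endian: lowest address holds the most-significant byte.
The bytes are already most-significant first: 0xE673C3BC385E9914.

0xE673C3BC385E9914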